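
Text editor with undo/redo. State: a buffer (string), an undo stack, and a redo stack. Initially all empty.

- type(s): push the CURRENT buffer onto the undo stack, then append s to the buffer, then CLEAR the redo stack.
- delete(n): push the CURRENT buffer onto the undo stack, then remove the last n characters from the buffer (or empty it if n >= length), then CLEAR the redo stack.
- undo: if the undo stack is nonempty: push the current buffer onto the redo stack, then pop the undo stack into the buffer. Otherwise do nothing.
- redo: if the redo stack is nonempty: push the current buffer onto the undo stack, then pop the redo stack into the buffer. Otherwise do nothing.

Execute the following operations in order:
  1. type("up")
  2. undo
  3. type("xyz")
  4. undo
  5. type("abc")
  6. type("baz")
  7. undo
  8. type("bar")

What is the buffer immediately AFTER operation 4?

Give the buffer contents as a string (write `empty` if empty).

Answer: empty

Derivation:
After op 1 (type): buf='up' undo_depth=1 redo_depth=0
After op 2 (undo): buf='(empty)' undo_depth=0 redo_depth=1
After op 3 (type): buf='xyz' undo_depth=1 redo_depth=0
After op 4 (undo): buf='(empty)' undo_depth=0 redo_depth=1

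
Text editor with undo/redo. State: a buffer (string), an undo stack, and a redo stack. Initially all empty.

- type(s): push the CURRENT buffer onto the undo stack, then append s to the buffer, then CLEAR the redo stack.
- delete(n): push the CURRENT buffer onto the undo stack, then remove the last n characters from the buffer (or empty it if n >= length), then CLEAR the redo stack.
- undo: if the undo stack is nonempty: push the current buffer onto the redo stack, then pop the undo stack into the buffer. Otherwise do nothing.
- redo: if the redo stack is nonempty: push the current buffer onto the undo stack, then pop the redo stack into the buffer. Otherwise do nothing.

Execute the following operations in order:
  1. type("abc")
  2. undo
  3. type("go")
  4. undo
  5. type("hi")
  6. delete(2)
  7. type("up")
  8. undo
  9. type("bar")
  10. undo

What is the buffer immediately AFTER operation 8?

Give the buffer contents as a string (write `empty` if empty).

Answer: empty

Derivation:
After op 1 (type): buf='abc' undo_depth=1 redo_depth=0
After op 2 (undo): buf='(empty)' undo_depth=0 redo_depth=1
After op 3 (type): buf='go' undo_depth=1 redo_depth=0
After op 4 (undo): buf='(empty)' undo_depth=0 redo_depth=1
After op 5 (type): buf='hi' undo_depth=1 redo_depth=0
After op 6 (delete): buf='(empty)' undo_depth=2 redo_depth=0
After op 7 (type): buf='up' undo_depth=3 redo_depth=0
After op 8 (undo): buf='(empty)' undo_depth=2 redo_depth=1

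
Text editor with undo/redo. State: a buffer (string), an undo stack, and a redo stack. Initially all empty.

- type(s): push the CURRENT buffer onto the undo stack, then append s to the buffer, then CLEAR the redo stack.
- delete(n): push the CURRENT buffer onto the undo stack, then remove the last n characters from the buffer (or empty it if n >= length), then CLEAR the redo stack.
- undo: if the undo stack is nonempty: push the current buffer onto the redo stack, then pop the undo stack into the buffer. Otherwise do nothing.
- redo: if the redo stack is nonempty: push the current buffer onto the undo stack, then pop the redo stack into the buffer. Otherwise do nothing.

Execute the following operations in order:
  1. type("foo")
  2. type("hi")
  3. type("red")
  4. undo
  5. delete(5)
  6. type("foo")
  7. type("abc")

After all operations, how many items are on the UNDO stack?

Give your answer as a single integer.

After op 1 (type): buf='foo' undo_depth=1 redo_depth=0
After op 2 (type): buf='foohi' undo_depth=2 redo_depth=0
After op 3 (type): buf='foohired' undo_depth=3 redo_depth=0
After op 4 (undo): buf='foohi' undo_depth=2 redo_depth=1
After op 5 (delete): buf='(empty)' undo_depth=3 redo_depth=0
After op 6 (type): buf='foo' undo_depth=4 redo_depth=0
After op 7 (type): buf='fooabc' undo_depth=5 redo_depth=0

Answer: 5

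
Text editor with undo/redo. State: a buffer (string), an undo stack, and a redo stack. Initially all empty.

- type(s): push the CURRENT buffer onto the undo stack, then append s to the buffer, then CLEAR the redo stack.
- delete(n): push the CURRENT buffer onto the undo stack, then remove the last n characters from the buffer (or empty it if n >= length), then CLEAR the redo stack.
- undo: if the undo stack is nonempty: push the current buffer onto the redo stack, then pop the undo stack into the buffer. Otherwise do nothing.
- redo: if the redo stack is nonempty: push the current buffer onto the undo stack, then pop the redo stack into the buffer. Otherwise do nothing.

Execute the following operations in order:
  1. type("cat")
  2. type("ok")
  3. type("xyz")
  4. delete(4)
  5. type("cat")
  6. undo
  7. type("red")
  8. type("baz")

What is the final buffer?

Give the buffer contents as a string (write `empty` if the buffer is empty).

Answer: catoredbaz

Derivation:
After op 1 (type): buf='cat' undo_depth=1 redo_depth=0
After op 2 (type): buf='catok' undo_depth=2 redo_depth=0
After op 3 (type): buf='catokxyz' undo_depth=3 redo_depth=0
After op 4 (delete): buf='cato' undo_depth=4 redo_depth=0
After op 5 (type): buf='catocat' undo_depth=5 redo_depth=0
After op 6 (undo): buf='cato' undo_depth=4 redo_depth=1
After op 7 (type): buf='catored' undo_depth=5 redo_depth=0
After op 8 (type): buf='catoredbaz' undo_depth=6 redo_depth=0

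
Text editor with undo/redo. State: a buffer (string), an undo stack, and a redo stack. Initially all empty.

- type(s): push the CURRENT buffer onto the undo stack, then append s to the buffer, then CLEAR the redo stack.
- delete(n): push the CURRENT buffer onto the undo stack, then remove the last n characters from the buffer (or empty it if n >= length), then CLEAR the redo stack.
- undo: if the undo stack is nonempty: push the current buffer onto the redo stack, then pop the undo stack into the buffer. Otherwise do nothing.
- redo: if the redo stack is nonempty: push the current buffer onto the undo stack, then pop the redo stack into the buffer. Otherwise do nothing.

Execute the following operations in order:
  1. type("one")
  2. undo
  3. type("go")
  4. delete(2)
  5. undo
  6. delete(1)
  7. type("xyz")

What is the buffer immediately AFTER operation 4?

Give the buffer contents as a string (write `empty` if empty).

After op 1 (type): buf='one' undo_depth=1 redo_depth=0
After op 2 (undo): buf='(empty)' undo_depth=0 redo_depth=1
After op 3 (type): buf='go' undo_depth=1 redo_depth=0
After op 4 (delete): buf='(empty)' undo_depth=2 redo_depth=0

Answer: empty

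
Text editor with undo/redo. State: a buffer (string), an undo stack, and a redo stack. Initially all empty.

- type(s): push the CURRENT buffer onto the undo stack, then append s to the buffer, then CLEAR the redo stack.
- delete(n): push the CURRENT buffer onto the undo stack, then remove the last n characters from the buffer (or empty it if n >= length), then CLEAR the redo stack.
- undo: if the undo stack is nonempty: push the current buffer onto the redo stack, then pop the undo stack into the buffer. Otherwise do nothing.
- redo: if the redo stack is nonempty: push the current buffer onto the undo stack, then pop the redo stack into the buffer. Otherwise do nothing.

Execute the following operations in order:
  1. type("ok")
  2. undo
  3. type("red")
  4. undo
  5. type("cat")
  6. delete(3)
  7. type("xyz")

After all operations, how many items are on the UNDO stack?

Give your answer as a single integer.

After op 1 (type): buf='ok' undo_depth=1 redo_depth=0
After op 2 (undo): buf='(empty)' undo_depth=0 redo_depth=1
After op 3 (type): buf='red' undo_depth=1 redo_depth=0
After op 4 (undo): buf='(empty)' undo_depth=0 redo_depth=1
After op 5 (type): buf='cat' undo_depth=1 redo_depth=0
After op 6 (delete): buf='(empty)' undo_depth=2 redo_depth=0
After op 7 (type): buf='xyz' undo_depth=3 redo_depth=0

Answer: 3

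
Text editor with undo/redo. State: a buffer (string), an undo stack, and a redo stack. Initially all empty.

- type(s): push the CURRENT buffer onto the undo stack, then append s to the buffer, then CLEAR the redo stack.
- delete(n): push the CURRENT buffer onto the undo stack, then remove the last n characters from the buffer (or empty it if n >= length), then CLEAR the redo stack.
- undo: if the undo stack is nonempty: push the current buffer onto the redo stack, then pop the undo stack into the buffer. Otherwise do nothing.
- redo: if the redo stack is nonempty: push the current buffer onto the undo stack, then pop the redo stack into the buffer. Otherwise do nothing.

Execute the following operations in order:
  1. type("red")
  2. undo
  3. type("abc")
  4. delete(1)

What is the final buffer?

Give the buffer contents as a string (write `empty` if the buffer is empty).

After op 1 (type): buf='red' undo_depth=1 redo_depth=0
After op 2 (undo): buf='(empty)' undo_depth=0 redo_depth=1
After op 3 (type): buf='abc' undo_depth=1 redo_depth=0
After op 4 (delete): buf='ab' undo_depth=2 redo_depth=0

Answer: ab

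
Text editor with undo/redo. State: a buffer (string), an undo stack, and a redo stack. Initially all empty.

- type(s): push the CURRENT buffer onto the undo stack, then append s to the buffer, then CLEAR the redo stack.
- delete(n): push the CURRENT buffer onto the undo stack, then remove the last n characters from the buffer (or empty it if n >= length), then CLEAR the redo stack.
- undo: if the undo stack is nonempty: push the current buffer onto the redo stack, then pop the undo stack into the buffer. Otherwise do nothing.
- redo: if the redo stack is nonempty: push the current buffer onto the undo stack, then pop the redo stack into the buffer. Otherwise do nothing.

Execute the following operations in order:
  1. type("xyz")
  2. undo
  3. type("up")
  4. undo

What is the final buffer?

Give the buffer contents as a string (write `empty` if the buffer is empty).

After op 1 (type): buf='xyz' undo_depth=1 redo_depth=0
After op 2 (undo): buf='(empty)' undo_depth=0 redo_depth=1
After op 3 (type): buf='up' undo_depth=1 redo_depth=0
After op 4 (undo): buf='(empty)' undo_depth=0 redo_depth=1

Answer: empty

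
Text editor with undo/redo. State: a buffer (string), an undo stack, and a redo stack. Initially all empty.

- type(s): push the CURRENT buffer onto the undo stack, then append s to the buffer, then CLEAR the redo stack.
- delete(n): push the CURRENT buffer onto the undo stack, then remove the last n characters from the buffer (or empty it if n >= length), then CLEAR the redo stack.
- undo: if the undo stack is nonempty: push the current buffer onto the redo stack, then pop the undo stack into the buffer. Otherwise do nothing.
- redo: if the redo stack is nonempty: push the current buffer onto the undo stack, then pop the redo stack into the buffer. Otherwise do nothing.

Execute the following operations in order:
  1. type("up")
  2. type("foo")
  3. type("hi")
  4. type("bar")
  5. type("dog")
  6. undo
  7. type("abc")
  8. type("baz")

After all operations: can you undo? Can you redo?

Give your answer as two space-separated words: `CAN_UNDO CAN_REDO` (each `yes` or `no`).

After op 1 (type): buf='up' undo_depth=1 redo_depth=0
After op 2 (type): buf='upfoo' undo_depth=2 redo_depth=0
After op 3 (type): buf='upfoohi' undo_depth=3 redo_depth=0
After op 4 (type): buf='upfoohibar' undo_depth=4 redo_depth=0
After op 5 (type): buf='upfoohibardog' undo_depth=5 redo_depth=0
After op 6 (undo): buf='upfoohibar' undo_depth=4 redo_depth=1
After op 7 (type): buf='upfoohibarabc' undo_depth=5 redo_depth=0
After op 8 (type): buf='upfoohibarabcbaz' undo_depth=6 redo_depth=0

Answer: yes no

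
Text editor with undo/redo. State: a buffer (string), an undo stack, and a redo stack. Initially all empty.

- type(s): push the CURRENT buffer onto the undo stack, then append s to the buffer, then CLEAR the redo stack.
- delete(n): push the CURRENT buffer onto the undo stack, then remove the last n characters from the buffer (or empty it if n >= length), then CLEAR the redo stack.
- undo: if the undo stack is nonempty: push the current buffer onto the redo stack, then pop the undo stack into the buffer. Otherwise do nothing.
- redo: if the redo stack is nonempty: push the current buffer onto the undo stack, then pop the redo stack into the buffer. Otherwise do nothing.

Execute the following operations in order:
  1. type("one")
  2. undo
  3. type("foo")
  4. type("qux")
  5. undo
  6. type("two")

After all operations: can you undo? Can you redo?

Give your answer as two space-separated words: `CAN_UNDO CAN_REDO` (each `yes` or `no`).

After op 1 (type): buf='one' undo_depth=1 redo_depth=0
After op 2 (undo): buf='(empty)' undo_depth=0 redo_depth=1
After op 3 (type): buf='foo' undo_depth=1 redo_depth=0
After op 4 (type): buf='fooqux' undo_depth=2 redo_depth=0
After op 5 (undo): buf='foo' undo_depth=1 redo_depth=1
After op 6 (type): buf='footwo' undo_depth=2 redo_depth=0

Answer: yes no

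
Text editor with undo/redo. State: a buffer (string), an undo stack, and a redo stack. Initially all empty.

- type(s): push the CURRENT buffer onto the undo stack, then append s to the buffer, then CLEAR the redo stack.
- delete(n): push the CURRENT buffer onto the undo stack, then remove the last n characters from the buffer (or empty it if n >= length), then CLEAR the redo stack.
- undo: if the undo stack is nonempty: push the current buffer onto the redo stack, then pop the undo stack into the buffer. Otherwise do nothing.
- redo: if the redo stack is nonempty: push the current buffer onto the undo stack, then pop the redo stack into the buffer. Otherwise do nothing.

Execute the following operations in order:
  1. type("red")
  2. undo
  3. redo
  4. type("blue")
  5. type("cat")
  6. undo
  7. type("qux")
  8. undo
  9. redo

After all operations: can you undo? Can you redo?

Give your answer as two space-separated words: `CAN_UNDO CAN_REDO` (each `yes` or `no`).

After op 1 (type): buf='red' undo_depth=1 redo_depth=0
After op 2 (undo): buf='(empty)' undo_depth=0 redo_depth=1
After op 3 (redo): buf='red' undo_depth=1 redo_depth=0
After op 4 (type): buf='redblue' undo_depth=2 redo_depth=0
After op 5 (type): buf='redbluecat' undo_depth=3 redo_depth=0
After op 6 (undo): buf='redblue' undo_depth=2 redo_depth=1
After op 7 (type): buf='redbluequx' undo_depth=3 redo_depth=0
After op 8 (undo): buf='redblue' undo_depth=2 redo_depth=1
After op 9 (redo): buf='redbluequx' undo_depth=3 redo_depth=0

Answer: yes no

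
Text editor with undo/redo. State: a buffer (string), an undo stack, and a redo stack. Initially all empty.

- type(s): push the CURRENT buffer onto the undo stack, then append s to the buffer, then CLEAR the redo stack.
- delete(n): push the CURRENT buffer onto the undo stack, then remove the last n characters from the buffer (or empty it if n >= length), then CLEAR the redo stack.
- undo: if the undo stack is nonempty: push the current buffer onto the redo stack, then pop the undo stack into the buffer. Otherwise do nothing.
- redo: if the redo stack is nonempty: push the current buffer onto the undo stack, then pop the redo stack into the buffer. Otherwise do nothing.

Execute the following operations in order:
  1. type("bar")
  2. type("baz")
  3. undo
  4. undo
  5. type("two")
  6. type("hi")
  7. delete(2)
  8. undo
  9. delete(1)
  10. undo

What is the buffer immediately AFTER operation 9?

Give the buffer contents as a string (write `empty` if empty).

After op 1 (type): buf='bar' undo_depth=1 redo_depth=0
After op 2 (type): buf='barbaz' undo_depth=2 redo_depth=0
After op 3 (undo): buf='bar' undo_depth=1 redo_depth=1
After op 4 (undo): buf='(empty)' undo_depth=0 redo_depth=2
After op 5 (type): buf='two' undo_depth=1 redo_depth=0
After op 6 (type): buf='twohi' undo_depth=2 redo_depth=0
After op 7 (delete): buf='two' undo_depth=3 redo_depth=0
After op 8 (undo): buf='twohi' undo_depth=2 redo_depth=1
After op 9 (delete): buf='twoh' undo_depth=3 redo_depth=0

Answer: twoh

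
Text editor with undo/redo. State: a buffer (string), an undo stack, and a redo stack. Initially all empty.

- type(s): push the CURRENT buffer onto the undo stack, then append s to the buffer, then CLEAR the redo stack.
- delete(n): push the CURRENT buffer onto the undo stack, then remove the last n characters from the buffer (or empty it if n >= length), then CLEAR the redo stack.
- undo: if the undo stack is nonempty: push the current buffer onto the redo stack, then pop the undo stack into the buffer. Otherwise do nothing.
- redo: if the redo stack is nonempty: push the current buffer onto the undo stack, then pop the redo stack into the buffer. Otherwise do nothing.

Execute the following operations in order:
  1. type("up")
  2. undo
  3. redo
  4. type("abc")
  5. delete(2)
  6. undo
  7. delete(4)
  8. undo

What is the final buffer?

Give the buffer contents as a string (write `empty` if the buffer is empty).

After op 1 (type): buf='up' undo_depth=1 redo_depth=0
After op 2 (undo): buf='(empty)' undo_depth=0 redo_depth=1
After op 3 (redo): buf='up' undo_depth=1 redo_depth=0
After op 4 (type): buf='upabc' undo_depth=2 redo_depth=0
After op 5 (delete): buf='upa' undo_depth=3 redo_depth=0
After op 6 (undo): buf='upabc' undo_depth=2 redo_depth=1
After op 7 (delete): buf='u' undo_depth=3 redo_depth=0
After op 8 (undo): buf='upabc' undo_depth=2 redo_depth=1

Answer: upabc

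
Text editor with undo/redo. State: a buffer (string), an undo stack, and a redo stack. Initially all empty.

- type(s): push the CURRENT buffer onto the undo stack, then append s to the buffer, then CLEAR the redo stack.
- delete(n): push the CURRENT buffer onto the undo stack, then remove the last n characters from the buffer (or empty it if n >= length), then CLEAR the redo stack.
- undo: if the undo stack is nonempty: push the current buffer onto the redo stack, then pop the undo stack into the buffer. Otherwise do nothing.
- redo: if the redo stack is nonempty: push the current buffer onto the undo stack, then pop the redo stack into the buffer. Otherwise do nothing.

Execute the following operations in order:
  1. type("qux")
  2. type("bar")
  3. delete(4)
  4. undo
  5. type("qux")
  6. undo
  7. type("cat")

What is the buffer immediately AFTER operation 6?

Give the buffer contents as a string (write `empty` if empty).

Answer: quxbar

Derivation:
After op 1 (type): buf='qux' undo_depth=1 redo_depth=0
After op 2 (type): buf='quxbar' undo_depth=2 redo_depth=0
After op 3 (delete): buf='qu' undo_depth=3 redo_depth=0
After op 4 (undo): buf='quxbar' undo_depth=2 redo_depth=1
After op 5 (type): buf='quxbarqux' undo_depth=3 redo_depth=0
After op 6 (undo): buf='quxbar' undo_depth=2 redo_depth=1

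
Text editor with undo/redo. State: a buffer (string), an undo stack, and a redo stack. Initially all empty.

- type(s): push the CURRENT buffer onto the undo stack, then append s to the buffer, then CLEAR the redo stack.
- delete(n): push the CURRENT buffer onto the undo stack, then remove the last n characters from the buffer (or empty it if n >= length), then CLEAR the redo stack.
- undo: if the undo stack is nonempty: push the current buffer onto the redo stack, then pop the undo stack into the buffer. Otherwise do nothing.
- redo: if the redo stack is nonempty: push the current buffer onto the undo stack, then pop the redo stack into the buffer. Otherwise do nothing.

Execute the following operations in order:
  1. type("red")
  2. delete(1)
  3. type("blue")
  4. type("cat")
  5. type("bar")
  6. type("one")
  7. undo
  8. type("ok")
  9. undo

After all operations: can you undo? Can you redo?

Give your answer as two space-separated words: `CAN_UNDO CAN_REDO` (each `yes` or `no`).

After op 1 (type): buf='red' undo_depth=1 redo_depth=0
After op 2 (delete): buf='re' undo_depth=2 redo_depth=0
After op 3 (type): buf='reblue' undo_depth=3 redo_depth=0
After op 4 (type): buf='rebluecat' undo_depth=4 redo_depth=0
After op 5 (type): buf='rebluecatbar' undo_depth=5 redo_depth=0
After op 6 (type): buf='rebluecatbarone' undo_depth=6 redo_depth=0
After op 7 (undo): buf='rebluecatbar' undo_depth=5 redo_depth=1
After op 8 (type): buf='rebluecatbarok' undo_depth=6 redo_depth=0
After op 9 (undo): buf='rebluecatbar' undo_depth=5 redo_depth=1

Answer: yes yes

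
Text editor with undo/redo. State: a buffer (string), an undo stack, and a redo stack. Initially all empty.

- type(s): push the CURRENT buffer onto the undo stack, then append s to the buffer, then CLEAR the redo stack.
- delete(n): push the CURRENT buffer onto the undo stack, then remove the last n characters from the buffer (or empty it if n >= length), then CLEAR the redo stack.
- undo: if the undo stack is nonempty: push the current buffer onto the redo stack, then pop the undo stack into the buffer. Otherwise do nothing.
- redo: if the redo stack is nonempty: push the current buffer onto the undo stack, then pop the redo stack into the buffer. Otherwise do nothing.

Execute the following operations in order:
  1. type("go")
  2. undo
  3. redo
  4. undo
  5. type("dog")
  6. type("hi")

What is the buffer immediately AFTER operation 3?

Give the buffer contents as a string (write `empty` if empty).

Answer: go

Derivation:
After op 1 (type): buf='go' undo_depth=1 redo_depth=0
After op 2 (undo): buf='(empty)' undo_depth=0 redo_depth=1
After op 3 (redo): buf='go' undo_depth=1 redo_depth=0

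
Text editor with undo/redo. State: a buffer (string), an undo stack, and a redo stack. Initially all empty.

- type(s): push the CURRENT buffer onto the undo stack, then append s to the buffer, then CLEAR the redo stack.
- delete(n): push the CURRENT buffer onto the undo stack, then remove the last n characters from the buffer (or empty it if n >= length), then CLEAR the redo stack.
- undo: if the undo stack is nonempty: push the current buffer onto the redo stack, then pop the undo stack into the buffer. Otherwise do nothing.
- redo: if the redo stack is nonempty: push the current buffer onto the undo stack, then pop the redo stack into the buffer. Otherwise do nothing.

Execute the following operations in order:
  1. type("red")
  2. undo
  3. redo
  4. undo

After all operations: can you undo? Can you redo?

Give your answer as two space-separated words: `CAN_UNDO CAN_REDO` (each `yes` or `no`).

After op 1 (type): buf='red' undo_depth=1 redo_depth=0
After op 2 (undo): buf='(empty)' undo_depth=0 redo_depth=1
After op 3 (redo): buf='red' undo_depth=1 redo_depth=0
After op 4 (undo): buf='(empty)' undo_depth=0 redo_depth=1

Answer: no yes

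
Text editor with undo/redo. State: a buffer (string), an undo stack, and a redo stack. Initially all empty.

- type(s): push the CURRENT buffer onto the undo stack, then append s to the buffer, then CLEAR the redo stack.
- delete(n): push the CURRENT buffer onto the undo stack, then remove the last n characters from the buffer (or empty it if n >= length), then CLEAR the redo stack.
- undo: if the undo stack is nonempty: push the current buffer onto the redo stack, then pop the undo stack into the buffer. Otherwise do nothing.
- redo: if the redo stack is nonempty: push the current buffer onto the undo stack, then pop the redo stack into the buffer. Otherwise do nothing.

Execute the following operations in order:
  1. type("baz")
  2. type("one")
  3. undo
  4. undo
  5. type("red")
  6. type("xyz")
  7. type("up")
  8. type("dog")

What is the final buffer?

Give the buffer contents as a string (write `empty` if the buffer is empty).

Answer: redxyzupdog

Derivation:
After op 1 (type): buf='baz' undo_depth=1 redo_depth=0
After op 2 (type): buf='bazone' undo_depth=2 redo_depth=0
After op 3 (undo): buf='baz' undo_depth=1 redo_depth=1
After op 4 (undo): buf='(empty)' undo_depth=0 redo_depth=2
After op 5 (type): buf='red' undo_depth=1 redo_depth=0
After op 6 (type): buf='redxyz' undo_depth=2 redo_depth=0
After op 7 (type): buf='redxyzup' undo_depth=3 redo_depth=0
After op 8 (type): buf='redxyzupdog' undo_depth=4 redo_depth=0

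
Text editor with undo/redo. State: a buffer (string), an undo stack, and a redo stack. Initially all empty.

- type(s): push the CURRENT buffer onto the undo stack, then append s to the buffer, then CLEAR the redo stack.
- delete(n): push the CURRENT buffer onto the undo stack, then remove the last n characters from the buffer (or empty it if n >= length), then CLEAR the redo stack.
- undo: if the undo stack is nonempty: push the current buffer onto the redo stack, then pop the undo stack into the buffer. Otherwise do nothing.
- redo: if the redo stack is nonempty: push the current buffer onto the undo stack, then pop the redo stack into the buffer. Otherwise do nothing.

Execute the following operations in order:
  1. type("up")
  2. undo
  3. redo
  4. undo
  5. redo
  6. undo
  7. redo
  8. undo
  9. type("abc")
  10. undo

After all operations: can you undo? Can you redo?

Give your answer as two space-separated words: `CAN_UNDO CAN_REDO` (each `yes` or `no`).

Answer: no yes

Derivation:
After op 1 (type): buf='up' undo_depth=1 redo_depth=0
After op 2 (undo): buf='(empty)' undo_depth=0 redo_depth=1
After op 3 (redo): buf='up' undo_depth=1 redo_depth=0
After op 4 (undo): buf='(empty)' undo_depth=0 redo_depth=1
After op 5 (redo): buf='up' undo_depth=1 redo_depth=0
After op 6 (undo): buf='(empty)' undo_depth=0 redo_depth=1
After op 7 (redo): buf='up' undo_depth=1 redo_depth=0
After op 8 (undo): buf='(empty)' undo_depth=0 redo_depth=1
After op 9 (type): buf='abc' undo_depth=1 redo_depth=0
After op 10 (undo): buf='(empty)' undo_depth=0 redo_depth=1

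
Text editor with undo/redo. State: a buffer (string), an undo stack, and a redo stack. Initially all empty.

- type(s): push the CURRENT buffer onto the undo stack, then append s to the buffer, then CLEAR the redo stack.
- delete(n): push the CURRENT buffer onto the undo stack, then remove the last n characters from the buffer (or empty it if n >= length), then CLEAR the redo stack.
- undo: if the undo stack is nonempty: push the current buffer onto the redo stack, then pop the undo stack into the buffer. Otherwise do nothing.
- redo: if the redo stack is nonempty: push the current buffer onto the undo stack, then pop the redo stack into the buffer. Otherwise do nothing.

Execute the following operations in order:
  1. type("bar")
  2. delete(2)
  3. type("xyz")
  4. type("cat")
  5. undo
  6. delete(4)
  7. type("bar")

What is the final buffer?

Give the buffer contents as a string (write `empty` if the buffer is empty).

Answer: bar

Derivation:
After op 1 (type): buf='bar' undo_depth=1 redo_depth=0
After op 2 (delete): buf='b' undo_depth=2 redo_depth=0
After op 3 (type): buf='bxyz' undo_depth=3 redo_depth=0
After op 4 (type): buf='bxyzcat' undo_depth=4 redo_depth=0
After op 5 (undo): buf='bxyz' undo_depth=3 redo_depth=1
After op 6 (delete): buf='(empty)' undo_depth=4 redo_depth=0
After op 7 (type): buf='bar' undo_depth=5 redo_depth=0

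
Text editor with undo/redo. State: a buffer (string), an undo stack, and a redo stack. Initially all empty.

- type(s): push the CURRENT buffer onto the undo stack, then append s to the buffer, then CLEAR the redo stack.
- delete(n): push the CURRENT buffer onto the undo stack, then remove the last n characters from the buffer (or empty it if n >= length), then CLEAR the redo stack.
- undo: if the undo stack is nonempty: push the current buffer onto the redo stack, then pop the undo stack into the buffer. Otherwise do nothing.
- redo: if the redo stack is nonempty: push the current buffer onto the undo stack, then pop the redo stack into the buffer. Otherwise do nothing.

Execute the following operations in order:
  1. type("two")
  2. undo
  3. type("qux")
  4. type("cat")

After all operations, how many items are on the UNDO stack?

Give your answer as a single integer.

After op 1 (type): buf='two' undo_depth=1 redo_depth=0
After op 2 (undo): buf='(empty)' undo_depth=0 redo_depth=1
After op 3 (type): buf='qux' undo_depth=1 redo_depth=0
After op 4 (type): buf='quxcat' undo_depth=2 redo_depth=0

Answer: 2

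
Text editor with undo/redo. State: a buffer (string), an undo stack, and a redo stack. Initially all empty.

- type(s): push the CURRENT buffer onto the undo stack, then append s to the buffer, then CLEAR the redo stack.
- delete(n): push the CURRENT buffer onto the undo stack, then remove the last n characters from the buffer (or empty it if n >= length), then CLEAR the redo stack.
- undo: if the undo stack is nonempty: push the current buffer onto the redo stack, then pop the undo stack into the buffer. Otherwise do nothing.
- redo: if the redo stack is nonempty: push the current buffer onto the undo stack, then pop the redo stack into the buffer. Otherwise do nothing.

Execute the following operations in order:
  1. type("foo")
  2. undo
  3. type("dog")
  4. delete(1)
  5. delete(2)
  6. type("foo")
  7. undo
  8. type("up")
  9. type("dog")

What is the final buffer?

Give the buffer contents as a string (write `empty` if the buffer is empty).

Answer: updog

Derivation:
After op 1 (type): buf='foo' undo_depth=1 redo_depth=0
After op 2 (undo): buf='(empty)' undo_depth=0 redo_depth=1
After op 3 (type): buf='dog' undo_depth=1 redo_depth=0
After op 4 (delete): buf='do' undo_depth=2 redo_depth=0
After op 5 (delete): buf='(empty)' undo_depth=3 redo_depth=0
After op 6 (type): buf='foo' undo_depth=4 redo_depth=0
After op 7 (undo): buf='(empty)' undo_depth=3 redo_depth=1
After op 8 (type): buf='up' undo_depth=4 redo_depth=0
After op 9 (type): buf='updog' undo_depth=5 redo_depth=0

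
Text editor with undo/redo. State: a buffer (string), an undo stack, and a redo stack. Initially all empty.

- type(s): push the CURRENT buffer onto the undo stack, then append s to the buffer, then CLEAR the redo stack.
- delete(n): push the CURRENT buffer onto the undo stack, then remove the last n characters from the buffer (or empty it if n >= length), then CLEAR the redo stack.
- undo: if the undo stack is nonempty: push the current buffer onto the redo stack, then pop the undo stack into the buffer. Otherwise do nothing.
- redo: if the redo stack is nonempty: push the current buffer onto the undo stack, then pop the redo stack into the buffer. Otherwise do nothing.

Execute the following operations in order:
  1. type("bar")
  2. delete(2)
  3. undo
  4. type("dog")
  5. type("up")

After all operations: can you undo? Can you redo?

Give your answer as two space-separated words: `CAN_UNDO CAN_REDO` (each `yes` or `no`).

Answer: yes no

Derivation:
After op 1 (type): buf='bar' undo_depth=1 redo_depth=0
After op 2 (delete): buf='b' undo_depth=2 redo_depth=0
After op 3 (undo): buf='bar' undo_depth=1 redo_depth=1
After op 4 (type): buf='bardog' undo_depth=2 redo_depth=0
After op 5 (type): buf='bardogup' undo_depth=3 redo_depth=0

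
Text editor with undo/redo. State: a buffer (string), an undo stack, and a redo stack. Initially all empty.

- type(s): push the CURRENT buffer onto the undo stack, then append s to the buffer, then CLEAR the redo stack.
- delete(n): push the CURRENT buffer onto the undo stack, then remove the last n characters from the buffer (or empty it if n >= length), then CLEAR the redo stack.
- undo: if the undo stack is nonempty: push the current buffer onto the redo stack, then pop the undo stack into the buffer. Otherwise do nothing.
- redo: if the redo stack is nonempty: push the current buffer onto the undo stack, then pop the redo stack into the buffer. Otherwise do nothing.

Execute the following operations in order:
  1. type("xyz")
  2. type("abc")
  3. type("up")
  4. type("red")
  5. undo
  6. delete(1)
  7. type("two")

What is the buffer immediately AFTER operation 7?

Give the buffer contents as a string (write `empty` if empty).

Answer: xyzabcutwo

Derivation:
After op 1 (type): buf='xyz' undo_depth=1 redo_depth=0
After op 2 (type): buf='xyzabc' undo_depth=2 redo_depth=0
After op 3 (type): buf='xyzabcup' undo_depth=3 redo_depth=0
After op 4 (type): buf='xyzabcupred' undo_depth=4 redo_depth=0
After op 5 (undo): buf='xyzabcup' undo_depth=3 redo_depth=1
After op 6 (delete): buf='xyzabcu' undo_depth=4 redo_depth=0
After op 7 (type): buf='xyzabcutwo' undo_depth=5 redo_depth=0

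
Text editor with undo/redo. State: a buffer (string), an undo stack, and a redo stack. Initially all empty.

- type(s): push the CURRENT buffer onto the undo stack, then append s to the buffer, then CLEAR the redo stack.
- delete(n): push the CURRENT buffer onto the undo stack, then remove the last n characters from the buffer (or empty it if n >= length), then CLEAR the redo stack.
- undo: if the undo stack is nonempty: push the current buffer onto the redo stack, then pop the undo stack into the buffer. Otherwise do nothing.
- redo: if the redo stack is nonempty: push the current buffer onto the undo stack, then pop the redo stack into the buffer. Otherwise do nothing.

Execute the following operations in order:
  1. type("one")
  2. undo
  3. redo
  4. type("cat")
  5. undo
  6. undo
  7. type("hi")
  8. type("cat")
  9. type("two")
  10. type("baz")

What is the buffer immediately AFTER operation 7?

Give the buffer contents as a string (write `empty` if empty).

Answer: hi

Derivation:
After op 1 (type): buf='one' undo_depth=1 redo_depth=0
After op 2 (undo): buf='(empty)' undo_depth=0 redo_depth=1
After op 3 (redo): buf='one' undo_depth=1 redo_depth=0
After op 4 (type): buf='onecat' undo_depth=2 redo_depth=0
After op 5 (undo): buf='one' undo_depth=1 redo_depth=1
After op 6 (undo): buf='(empty)' undo_depth=0 redo_depth=2
After op 7 (type): buf='hi' undo_depth=1 redo_depth=0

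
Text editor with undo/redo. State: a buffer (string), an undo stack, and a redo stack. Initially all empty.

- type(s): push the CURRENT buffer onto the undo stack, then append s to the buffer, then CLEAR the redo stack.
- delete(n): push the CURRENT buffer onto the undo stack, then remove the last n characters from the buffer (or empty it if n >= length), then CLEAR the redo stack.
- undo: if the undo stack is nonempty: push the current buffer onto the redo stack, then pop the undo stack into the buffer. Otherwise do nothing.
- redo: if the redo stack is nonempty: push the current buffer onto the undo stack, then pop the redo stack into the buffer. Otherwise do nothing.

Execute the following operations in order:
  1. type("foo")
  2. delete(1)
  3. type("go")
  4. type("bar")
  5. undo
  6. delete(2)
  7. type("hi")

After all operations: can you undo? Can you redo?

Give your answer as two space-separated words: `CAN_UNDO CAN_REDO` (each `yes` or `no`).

After op 1 (type): buf='foo' undo_depth=1 redo_depth=0
After op 2 (delete): buf='fo' undo_depth=2 redo_depth=0
After op 3 (type): buf='fogo' undo_depth=3 redo_depth=0
After op 4 (type): buf='fogobar' undo_depth=4 redo_depth=0
After op 5 (undo): buf='fogo' undo_depth=3 redo_depth=1
After op 6 (delete): buf='fo' undo_depth=4 redo_depth=0
After op 7 (type): buf='fohi' undo_depth=5 redo_depth=0

Answer: yes no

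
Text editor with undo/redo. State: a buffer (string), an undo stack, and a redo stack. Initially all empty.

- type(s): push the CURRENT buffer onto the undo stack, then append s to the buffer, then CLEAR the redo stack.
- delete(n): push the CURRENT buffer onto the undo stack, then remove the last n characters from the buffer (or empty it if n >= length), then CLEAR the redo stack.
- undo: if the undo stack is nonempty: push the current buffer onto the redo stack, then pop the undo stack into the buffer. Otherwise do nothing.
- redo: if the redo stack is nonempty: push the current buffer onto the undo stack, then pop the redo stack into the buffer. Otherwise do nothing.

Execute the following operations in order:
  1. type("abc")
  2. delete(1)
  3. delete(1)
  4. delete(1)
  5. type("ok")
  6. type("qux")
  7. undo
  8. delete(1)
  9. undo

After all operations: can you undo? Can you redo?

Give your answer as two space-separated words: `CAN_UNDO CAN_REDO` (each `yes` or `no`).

After op 1 (type): buf='abc' undo_depth=1 redo_depth=0
After op 2 (delete): buf='ab' undo_depth=2 redo_depth=0
After op 3 (delete): buf='a' undo_depth=3 redo_depth=0
After op 4 (delete): buf='(empty)' undo_depth=4 redo_depth=0
After op 5 (type): buf='ok' undo_depth=5 redo_depth=0
After op 6 (type): buf='okqux' undo_depth=6 redo_depth=0
After op 7 (undo): buf='ok' undo_depth=5 redo_depth=1
After op 8 (delete): buf='o' undo_depth=6 redo_depth=0
After op 9 (undo): buf='ok' undo_depth=5 redo_depth=1

Answer: yes yes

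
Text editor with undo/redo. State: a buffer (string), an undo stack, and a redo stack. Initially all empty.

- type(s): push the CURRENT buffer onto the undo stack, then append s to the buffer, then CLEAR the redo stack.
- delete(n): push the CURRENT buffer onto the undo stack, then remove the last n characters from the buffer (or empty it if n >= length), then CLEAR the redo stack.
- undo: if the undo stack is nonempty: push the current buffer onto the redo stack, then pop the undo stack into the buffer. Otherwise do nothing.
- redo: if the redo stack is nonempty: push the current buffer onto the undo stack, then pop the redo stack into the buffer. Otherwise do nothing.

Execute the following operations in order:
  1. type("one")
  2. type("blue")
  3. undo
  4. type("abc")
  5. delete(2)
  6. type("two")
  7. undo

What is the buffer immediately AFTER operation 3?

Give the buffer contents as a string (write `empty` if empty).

Answer: one

Derivation:
After op 1 (type): buf='one' undo_depth=1 redo_depth=0
After op 2 (type): buf='oneblue' undo_depth=2 redo_depth=0
After op 3 (undo): buf='one' undo_depth=1 redo_depth=1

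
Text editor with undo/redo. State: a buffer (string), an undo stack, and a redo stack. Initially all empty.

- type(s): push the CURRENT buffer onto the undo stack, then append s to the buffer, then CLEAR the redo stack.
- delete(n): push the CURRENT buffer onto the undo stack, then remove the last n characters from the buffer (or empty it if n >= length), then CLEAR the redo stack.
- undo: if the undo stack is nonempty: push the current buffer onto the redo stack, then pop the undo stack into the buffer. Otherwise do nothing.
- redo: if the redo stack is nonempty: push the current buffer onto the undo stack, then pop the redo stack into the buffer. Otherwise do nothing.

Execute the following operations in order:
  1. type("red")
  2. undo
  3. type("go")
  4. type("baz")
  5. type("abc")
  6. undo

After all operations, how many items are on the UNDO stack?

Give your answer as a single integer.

Answer: 2

Derivation:
After op 1 (type): buf='red' undo_depth=1 redo_depth=0
After op 2 (undo): buf='(empty)' undo_depth=0 redo_depth=1
After op 3 (type): buf='go' undo_depth=1 redo_depth=0
After op 4 (type): buf='gobaz' undo_depth=2 redo_depth=0
After op 5 (type): buf='gobazabc' undo_depth=3 redo_depth=0
After op 6 (undo): buf='gobaz' undo_depth=2 redo_depth=1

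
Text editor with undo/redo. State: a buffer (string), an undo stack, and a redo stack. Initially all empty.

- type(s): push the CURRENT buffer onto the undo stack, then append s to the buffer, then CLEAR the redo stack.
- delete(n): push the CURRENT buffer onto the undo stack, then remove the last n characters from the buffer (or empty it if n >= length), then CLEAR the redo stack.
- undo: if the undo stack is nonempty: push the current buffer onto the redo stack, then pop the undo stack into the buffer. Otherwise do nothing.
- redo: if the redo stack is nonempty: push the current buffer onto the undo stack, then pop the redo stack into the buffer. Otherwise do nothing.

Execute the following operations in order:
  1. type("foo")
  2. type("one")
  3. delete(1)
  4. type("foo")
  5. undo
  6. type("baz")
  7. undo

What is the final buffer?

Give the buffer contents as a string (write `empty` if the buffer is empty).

After op 1 (type): buf='foo' undo_depth=1 redo_depth=0
After op 2 (type): buf='fooone' undo_depth=2 redo_depth=0
After op 3 (delete): buf='fooon' undo_depth=3 redo_depth=0
After op 4 (type): buf='fooonfoo' undo_depth=4 redo_depth=0
After op 5 (undo): buf='fooon' undo_depth=3 redo_depth=1
After op 6 (type): buf='fooonbaz' undo_depth=4 redo_depth=0
After op 7 (undo): buf='fooon' undo_depth=3 redo_depth=1

Answer: fooon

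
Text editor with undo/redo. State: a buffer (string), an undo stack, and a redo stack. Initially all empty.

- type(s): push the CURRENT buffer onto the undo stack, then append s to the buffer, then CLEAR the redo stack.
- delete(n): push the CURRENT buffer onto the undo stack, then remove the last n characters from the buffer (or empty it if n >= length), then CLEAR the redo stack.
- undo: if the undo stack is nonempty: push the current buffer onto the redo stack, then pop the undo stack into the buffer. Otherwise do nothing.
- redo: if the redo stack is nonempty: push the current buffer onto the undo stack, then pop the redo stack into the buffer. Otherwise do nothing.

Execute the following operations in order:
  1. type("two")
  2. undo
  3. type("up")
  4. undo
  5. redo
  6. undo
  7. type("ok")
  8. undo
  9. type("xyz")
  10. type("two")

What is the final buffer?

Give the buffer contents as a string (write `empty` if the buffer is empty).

After op 1 (type): buf='two' undo_depth=1 redo_depth=0
After op 2 (undo): buf='(empty)' undo_depth=0 redo_depth=1
After op 3 (type): buf='up' undo_depth=1 redo_depth=0
After op 4 (undo): buf='(empty)' undo_depth=0 redo_depth=1
After op 5 (redo): buf='up' undo_depth=1 redo_depth=0
After op 6 (undo): buf='(empty)' undo_depth=0 redo_depth=1
After op 7 (type): buf='ok' undo_depth=1 redo_depth=0
After op 8 (undo): buf='(empty)' undo_depth=0 redo_depth=1
After op 9 (type): buf='xyz' undo_depth=1 redo_depth=0
After op 10 (type): buf='xyztwo' undo_depth=2 redo_depth=0

Answer: xyztwo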